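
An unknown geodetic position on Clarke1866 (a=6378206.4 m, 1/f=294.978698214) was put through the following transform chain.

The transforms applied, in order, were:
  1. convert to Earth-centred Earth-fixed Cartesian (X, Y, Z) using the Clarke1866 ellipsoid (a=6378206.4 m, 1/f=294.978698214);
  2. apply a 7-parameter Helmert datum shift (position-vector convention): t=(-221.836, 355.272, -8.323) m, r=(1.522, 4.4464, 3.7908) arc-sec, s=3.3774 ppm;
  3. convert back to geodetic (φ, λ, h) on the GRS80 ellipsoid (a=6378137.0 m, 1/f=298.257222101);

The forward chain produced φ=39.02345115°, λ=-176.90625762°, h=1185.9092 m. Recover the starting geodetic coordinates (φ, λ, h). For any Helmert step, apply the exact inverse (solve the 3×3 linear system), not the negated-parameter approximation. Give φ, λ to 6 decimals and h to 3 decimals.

start: φ=39.023451°, λ=-176.906258°, h=1185.909 m
→ ECEF (a=6378137.000, f=1/298.257222101): X=-4955377.1891, Y=-267830.8441, Z=3995086.6384
→ Helmert⁻¹: X=-4955229.6629, Y=-268064.6632, Z=3994976.6278
→ geod (Bowring, a=6378206.400): φ=39.02554000°, λ=-176.90347000°, h=1036.7380 m

φ=39.025540°, λ=-176.903470°, h=1036.738 m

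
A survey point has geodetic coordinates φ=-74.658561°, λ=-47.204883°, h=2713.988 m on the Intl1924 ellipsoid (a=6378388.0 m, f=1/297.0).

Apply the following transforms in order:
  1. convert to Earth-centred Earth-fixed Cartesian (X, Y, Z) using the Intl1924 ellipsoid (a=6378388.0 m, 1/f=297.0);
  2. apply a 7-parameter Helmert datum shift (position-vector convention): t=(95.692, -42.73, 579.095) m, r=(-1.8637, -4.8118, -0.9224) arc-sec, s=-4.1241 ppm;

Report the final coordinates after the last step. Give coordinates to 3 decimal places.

start: φ=-74.658561°, λ=-47.204883°, h=2713.988 m
→ ECEF (a=6378388.000, f=1/297.0): X=1150563.3597, Y=-1242707.8317, Z=-6131557.4257
→ Helmert 7p (PV): X=1150791.7874, Y=-1242805.9832, Z=-6130914.9746

X=1150791.787 m, Y=-1242805.983 m, Z=-6130914.975 m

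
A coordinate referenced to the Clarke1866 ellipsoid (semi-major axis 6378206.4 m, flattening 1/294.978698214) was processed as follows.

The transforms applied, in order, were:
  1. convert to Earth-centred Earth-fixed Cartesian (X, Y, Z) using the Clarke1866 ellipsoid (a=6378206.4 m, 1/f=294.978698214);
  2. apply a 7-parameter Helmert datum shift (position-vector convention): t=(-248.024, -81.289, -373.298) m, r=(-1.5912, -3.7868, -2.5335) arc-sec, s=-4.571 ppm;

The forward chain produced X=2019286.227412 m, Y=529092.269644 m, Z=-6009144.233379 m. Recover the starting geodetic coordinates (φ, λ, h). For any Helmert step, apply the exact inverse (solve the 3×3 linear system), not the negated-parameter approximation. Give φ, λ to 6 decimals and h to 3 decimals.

φ=-70.961691°, λ=14.685677°, h=2248.844 m

start: X=2019286.2274, Y=529092.2696, Z=-6009144.2334 m
→ Helmert⁻¹: X=2019426.6665, Y=529247.1359, Z=-6008831.3933
→ geod (Bowring, a=6378206.400): φ=-70.96169100°, λ=14.68567700°, h=2248.8440 m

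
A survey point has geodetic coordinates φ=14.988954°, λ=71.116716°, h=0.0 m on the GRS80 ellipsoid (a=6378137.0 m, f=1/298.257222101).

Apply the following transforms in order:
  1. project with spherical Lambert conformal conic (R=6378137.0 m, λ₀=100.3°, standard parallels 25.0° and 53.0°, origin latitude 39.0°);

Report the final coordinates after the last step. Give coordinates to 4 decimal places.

start: φ=14.988954°, λ=71.116716°, h=0.000 m
→ lcc (R=6378137.0, λ₀=100.3°): E=-3256767.9318, N=-2138936.4546

E=-3256767.9318 m, N=-2138936.4546 m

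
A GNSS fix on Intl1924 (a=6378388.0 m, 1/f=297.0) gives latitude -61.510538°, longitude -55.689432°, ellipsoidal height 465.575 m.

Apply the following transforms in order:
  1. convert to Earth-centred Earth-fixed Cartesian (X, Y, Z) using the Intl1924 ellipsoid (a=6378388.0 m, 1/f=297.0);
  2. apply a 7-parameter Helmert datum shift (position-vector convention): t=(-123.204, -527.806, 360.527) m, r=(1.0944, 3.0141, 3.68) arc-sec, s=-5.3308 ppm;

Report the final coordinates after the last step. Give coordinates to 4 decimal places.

X=1719402.7780 m, Y=-2520253.5366 m, Z=-5582881.2523 m

start: φ=-61.510538°, λ=-55.689432°, h=465.575 m
→ ECEF (a=6378388.000, f=1/297.0): X=1719571.7789, Y=-2519799.4655, Z=-5583233.0454
→ Helmert 7p (PV): X=1719402.7780, Y=-2520253.5366, Z=-5582881.2523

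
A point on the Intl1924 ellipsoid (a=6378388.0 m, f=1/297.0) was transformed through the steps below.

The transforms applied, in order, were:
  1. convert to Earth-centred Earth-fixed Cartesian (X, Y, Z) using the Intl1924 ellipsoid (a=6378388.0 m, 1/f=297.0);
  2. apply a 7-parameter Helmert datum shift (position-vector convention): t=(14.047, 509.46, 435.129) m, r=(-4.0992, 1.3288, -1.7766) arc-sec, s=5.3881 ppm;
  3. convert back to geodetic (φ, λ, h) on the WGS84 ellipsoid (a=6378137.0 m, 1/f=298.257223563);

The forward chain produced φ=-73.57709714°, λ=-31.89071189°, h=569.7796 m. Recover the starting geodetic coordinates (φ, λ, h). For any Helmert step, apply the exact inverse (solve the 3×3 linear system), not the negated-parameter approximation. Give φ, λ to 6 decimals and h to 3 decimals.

start: φ=-73.577097°, λ=-31.890712°, h=569.780 m
→ ECEF (a=6378137.000, f=1/298.257223563): X=1535943.3807, Y=-955695.1319, Z=-6096308.2430
→ Helmert⁻¹: X=1535968.5691, Y=-956065.0471, Z=-6096719.6277
→ geod (Bowring, a=6378388.000): φ=-73.57672100°, λ=-31.90023700°, h=858.7280 m

φ=-73.576721°, λ=-31.900237°, h=858.728 m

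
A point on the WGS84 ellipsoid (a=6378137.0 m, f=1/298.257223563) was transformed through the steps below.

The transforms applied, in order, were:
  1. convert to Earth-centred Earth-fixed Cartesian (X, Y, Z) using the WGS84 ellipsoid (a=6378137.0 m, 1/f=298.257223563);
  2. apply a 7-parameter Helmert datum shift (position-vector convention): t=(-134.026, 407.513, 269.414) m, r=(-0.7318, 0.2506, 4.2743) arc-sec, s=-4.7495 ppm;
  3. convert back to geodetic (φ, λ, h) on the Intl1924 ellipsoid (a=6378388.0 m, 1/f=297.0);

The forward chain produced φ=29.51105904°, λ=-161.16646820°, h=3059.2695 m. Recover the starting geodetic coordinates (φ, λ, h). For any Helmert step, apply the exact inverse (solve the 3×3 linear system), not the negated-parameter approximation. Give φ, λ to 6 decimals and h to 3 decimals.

φ=29.508086°, λ=-161.163138°, h=3189.800 m

start: φ=29.511059°, λ=-161.166468°, h=3059.269 m
→ ECEF (a=6378388.000, f=1/297.0): X=-5260479.7349, Y=-1794249.4948, Z=3124873.2449
→ Helmert⁻¹: X=-5260411.6769, Y=-1794567.6090, Z=3124605.9133
→ geod (Bowring, a=6378137.000): φ=29.50808600°, λ=-161.16313800°, h=3189.8000 m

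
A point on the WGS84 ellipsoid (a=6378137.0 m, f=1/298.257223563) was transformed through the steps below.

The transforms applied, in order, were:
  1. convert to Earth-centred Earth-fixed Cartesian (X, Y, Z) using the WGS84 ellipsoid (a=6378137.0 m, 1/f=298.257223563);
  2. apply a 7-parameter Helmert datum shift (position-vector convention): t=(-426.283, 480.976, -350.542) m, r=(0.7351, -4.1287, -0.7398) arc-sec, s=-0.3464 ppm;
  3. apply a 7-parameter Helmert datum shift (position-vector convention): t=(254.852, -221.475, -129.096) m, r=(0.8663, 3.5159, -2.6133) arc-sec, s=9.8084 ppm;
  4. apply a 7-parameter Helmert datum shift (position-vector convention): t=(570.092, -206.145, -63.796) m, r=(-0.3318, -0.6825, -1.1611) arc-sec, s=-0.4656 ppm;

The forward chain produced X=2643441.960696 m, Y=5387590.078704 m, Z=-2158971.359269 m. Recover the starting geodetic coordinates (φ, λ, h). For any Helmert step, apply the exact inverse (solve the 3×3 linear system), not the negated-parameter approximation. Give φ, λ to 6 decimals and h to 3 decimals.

φ=-19.906071°, λ=63.869450°, h=1573.040 m

start: X=2643441.9607, Y=5387590.0787, Z=-2158971.3593 m
→ Helmert⁻¹: X=2642835.6268, Y=5387817.0821, Z=-2158908.6463
→ Helmert⁻¹: X=2642523.3883, Y=5388010.1228, Z=-2158735.9624
→ Helmert⁻¹: X=2642888.0588, Y=5387532.7997, Z=-2158458.2698
→ geod (Bowring, a=6378137.000): φ=-19.90607100°, λ=63.86945000°, h=1573.0400 m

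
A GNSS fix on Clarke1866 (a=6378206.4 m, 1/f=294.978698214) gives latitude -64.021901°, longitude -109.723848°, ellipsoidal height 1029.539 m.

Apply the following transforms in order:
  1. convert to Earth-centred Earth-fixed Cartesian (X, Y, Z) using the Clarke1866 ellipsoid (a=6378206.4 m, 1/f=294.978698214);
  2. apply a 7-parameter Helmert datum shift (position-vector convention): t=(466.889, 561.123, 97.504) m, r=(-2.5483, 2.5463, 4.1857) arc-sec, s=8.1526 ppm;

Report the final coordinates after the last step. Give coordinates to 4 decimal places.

start: φ=-64.021901°, λ=-109.723848°, h=1029.539 m
→ ECEF (a=6378206.400, f=1/294.978698214): X=-945623.2103, Y=-2637563.5092, Z=-5711517.7191
→ Helmert 7p (PV): X=-945181.0147, Y=-2637113.6423, Z=-5711422.5191

X=-945181.0147 m, Y=-2637113.6423 m, Z=-5711422.5191 m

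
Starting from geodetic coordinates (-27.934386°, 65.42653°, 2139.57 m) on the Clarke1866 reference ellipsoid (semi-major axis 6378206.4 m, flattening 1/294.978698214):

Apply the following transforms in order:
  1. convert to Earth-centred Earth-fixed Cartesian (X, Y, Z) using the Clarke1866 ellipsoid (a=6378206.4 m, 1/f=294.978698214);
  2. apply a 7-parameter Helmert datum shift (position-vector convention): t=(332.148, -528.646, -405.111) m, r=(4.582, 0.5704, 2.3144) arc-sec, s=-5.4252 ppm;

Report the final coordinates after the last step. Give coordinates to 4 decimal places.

start: φ=-27.934386°, λ=65.426530°, h=2139.570 m
→ ECEF (a=6378206.400, f=1/294.978698214): X=2345917.8268, Y=5130203.6531, Z=-2970919.9323
→ Helmert 7p (PV): X=2346171.4688, Y=5129739.4932, Z=-2971201.4502

X=2346171.4688 m, Y=5129739.4932 m, Z=-2971201.4502 m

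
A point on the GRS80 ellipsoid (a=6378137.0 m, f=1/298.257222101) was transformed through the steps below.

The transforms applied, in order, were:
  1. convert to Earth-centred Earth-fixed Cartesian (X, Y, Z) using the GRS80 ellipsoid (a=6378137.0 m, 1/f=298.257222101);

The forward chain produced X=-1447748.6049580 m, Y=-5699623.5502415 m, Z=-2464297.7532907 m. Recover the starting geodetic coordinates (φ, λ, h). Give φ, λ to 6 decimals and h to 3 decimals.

φ=-22.873802°, λ=-104.252159°, h=1155.121 m

start: X=-1447748.6050, Y=-5699623.5502, Z=-2464297.7533 m
→ geod (Bowring, a=6378137.000): φ=-22.87380200°, λ=-104.25215900°, h=1155.1210 m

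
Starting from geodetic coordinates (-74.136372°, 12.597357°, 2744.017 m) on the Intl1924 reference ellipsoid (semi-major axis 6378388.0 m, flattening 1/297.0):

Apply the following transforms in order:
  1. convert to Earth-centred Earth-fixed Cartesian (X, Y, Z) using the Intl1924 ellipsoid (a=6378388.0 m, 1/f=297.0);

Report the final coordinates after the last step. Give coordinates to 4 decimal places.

X=1707600.4908 m, Y=381611.2271 m, Z=-6115903.0581 m

start: φ=-74.136372°, λ=12.597357°, h=2744.017 m
→ ECEF (a=6378388.000, f=1/297.0): X=1707600.4908, Y=381611.2271, Z=-6115903.0581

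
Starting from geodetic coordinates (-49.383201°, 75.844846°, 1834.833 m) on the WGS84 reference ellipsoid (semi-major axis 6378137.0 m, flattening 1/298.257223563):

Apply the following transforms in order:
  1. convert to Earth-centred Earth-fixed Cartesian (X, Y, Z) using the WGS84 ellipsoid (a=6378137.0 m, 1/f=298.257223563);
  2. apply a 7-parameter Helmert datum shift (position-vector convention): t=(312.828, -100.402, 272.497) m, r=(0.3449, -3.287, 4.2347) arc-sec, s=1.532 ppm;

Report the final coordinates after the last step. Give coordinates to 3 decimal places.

X=1017965.851 m, Y=4034955.828 m, Z=-4819515.026 m

start: φ=-49.383201°, λ=75.844846°, h=1834.833 m
→ ECEF (a=6378137.000, f=1/298.257223563): X=1017657.4967, Y=4035021.0961, Z=-4819803.1035
→ Helmert 7p (PV): X=1017965.8506, Y=4034955.8280, Z=-4819515.0262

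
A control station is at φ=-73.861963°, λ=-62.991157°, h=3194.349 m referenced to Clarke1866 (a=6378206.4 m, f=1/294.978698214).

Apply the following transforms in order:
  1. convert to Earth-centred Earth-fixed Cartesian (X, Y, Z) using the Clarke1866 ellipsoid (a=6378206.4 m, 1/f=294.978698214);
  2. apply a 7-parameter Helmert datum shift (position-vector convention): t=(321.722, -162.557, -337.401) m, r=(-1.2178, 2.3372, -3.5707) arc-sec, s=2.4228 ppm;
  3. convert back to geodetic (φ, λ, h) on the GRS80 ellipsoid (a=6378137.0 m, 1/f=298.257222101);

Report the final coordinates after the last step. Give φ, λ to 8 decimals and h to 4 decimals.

φ=-73.85915239°, λ=-62.98780933°, h=3464.6633 m

start: φ=-73.861963°, λ=-62.991157°, h=3194.349 m
→ ECEF (a=6378206.400, f=1/294.978698214): X=808024.6206, Y=-1585232.7189, Z=-6107563.3047
→ Helmert 7p (PV): X=808251.6525, Y=-1585449.1640, Z=-6107915.2995
→ geod (Bowring, a=6378137.000): φ=-73.85915239°, λ=-62.98780933°, h=3464.6633 m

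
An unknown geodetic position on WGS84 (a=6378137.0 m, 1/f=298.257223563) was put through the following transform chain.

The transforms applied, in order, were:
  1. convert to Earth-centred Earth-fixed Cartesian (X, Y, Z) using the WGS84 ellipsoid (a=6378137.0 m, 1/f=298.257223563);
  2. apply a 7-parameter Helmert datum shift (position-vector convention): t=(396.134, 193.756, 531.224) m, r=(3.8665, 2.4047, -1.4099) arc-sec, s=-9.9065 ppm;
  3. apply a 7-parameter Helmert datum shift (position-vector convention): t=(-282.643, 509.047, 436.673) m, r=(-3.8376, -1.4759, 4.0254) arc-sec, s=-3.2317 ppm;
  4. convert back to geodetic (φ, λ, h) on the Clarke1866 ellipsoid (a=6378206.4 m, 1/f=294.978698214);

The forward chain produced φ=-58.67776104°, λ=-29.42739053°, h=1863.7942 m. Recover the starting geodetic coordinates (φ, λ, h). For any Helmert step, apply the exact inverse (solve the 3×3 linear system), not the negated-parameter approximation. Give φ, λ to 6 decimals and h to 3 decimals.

φ=-58.678257°, λ=-29.439430°, h=2798.278 m

start: φ=-58.677761°, λ=-29.427391°, h=1863.794 m
→ ECEF (a=6378206.400, f=1/294.978698214): X=2895921.2390, Y=-1633592.2074, Z=-5426755.7612
→ Helmert⁻¹: X=2896142.5178, Y=-1634062.0802, Z=-5427261.0983
→ Helmert⁻¹: X=2895849.5210, Y=-1634353.9774, Z=-5427781.6961
→ geod (Bowring, a=6378137.000): φ=-58.67825700°, λ=-29.43943000°, h=2798.2780 m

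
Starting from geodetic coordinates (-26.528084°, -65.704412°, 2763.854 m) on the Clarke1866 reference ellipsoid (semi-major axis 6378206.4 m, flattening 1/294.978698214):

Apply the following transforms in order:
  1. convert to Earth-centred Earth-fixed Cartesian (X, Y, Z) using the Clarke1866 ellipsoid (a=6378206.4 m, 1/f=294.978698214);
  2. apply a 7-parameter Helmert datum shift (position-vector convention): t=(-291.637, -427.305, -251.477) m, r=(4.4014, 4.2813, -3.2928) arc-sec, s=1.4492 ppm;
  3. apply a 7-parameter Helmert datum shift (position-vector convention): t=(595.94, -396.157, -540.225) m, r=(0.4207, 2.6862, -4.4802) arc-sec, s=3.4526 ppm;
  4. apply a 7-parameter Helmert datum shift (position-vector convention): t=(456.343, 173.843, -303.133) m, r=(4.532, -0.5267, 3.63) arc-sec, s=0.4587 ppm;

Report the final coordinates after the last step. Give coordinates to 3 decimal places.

start: φ=-26.528084°, λ=-65.704412°, h=2763.854 m
→ ECEF (a=6378206.400, f=1/294.978698214): X=2350584.6441, Y=-5207036.9504, Z=-2832603.7211
→ Helmert 7p (PV): X=2350154.4941, Y=-5207448.8822, Z=-2833019.2037
→ Helmert 7p (PV): X=2350608.5441, Y=-5207908.2871, Z=-2833610.4375
→ Helmert 7p (PV): X=2351164.8536, Y=-5207633.2058, Z=-2834023.2949

X=2351164.854 m, Y=-5207633.206 m, Z=-2834023.295 m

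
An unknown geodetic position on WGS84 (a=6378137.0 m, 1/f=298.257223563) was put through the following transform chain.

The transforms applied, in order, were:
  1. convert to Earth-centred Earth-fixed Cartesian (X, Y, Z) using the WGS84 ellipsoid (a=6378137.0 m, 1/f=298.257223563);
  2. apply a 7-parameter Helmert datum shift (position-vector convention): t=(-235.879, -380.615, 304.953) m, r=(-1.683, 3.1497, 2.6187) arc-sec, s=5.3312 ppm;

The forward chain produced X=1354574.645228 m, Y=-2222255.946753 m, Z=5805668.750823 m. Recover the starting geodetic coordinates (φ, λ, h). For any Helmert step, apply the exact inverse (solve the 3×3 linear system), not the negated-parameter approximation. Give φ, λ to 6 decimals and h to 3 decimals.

φ=65.998229°, λ=-58.629772°, h=1607.137 m

start: X=1354574.6452, Y=-2222255.9468, Z=5805668.7508 m
→ Helmert⁻¹: X=1354686.4438, Y=-2221928.0535, Z=5805335.4051
→ geod (Bowring, a=6378137.000): φ=65.99822900°, λ=-58.62977200°, h=1607.1370 m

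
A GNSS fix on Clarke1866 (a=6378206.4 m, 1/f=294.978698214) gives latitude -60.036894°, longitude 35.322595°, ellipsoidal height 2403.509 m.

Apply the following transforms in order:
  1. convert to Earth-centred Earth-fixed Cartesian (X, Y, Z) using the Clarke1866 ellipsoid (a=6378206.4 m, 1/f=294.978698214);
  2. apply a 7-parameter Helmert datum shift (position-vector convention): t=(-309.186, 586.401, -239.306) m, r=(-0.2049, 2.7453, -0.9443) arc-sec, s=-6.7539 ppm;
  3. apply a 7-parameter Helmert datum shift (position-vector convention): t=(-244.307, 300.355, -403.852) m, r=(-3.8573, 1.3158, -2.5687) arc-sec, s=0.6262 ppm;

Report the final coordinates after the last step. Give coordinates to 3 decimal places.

start: φ=-60.036894°, λ=35.322595°, h=2403.509 m
→ ECEF (a=6378206.400, f=1/294.978698214): X=2606724.2684, Y=1847207.4204, Z=-5504416.0397
→ Helmert 7p (PV): X=2606332.6724, Y=1847763.9438, Z=-5504654.6986
→ Helmert 7p (PV): X=2606077.8933, Y=1847930.0571, Z=-5505113.1784

X=2606077.893 m, Y=1847930.057 m, Z=-5505113.178 m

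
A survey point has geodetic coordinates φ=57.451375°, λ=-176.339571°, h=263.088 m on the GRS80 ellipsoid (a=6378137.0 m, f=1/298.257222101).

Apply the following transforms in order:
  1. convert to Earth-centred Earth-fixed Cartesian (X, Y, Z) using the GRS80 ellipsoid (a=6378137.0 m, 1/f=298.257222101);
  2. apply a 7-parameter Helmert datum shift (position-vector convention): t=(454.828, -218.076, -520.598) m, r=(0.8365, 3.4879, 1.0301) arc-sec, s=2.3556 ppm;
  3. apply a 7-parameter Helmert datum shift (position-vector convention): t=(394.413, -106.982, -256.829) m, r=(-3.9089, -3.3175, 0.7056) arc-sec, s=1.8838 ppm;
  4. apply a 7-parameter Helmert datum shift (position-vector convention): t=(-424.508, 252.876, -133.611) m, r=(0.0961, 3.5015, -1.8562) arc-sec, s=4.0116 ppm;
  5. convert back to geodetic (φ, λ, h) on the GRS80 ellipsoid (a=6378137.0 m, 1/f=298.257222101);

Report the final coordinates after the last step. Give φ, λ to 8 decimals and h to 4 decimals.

φ=57.45121334°, λ=-176.33913533°, h=-677.5616 m

start: φ=57.451375°, λ=-176.339571°, h=263.088 m
→ ECEF (a=6378137.000, f=1/298.257222101): X=-3432849.0104, Y=-219611.7013, Z=5353332.8315
→ Helmert 7p (PV): X=-3432310.6480, Y=-219869.1489, Z=5352882.0022
→ Helmert 7p (PV): X=-3432008.0429, Y=-219886.8445, Z=5352584.2193
→ Helmert 7p (PV): X=-3432357.4331, Y=-219606.4592, Z=5352530.2394
→ geod (Bowring, a=6378137.000): φ=57.45121334°, λ=-176.33913533°, h=-677.5616 m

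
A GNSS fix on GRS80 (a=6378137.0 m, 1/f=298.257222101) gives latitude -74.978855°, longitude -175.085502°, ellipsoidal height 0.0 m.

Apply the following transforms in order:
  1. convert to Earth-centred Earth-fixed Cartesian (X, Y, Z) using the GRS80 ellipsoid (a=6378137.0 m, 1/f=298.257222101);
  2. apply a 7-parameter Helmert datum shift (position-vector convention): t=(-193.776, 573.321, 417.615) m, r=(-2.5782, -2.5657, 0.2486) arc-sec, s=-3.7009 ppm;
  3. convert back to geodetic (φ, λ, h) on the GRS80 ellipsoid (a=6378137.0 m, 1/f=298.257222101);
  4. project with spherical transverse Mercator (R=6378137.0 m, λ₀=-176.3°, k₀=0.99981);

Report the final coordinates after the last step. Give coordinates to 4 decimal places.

start: φ=-74.978855°, λ=-175.085502°, h=0.000 m
→ ECEF (a=6378137.000, f=1/298.257222101): X=-1652146.3082, Y=-142060.0397, Z=-6138154.4050
→ Helmert 7p (PV): X=-1652257.4472, Y=-141564.9076, Z=-6137732.8484
→ geod (Bowring, a=6378137.000): φ=-74.97728429°, λ=-175.10287523°, h=-389.4249 m
→ tm (R=6378137.0, λ₀=-176.3°): E=34533.3783, N=-8345195.7363

E=34533.3783 m, N=-8345195.7363 m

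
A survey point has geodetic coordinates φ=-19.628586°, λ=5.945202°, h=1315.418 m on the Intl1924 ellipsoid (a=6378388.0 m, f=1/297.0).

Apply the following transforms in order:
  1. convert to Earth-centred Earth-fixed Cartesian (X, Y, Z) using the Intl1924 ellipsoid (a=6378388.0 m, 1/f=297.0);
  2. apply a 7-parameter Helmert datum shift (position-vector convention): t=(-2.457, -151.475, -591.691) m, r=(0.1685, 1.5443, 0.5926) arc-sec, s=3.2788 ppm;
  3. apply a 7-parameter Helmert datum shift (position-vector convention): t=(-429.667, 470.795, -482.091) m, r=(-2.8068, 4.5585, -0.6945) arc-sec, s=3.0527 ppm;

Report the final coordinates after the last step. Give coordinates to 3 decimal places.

start: φ=-19.628586°, λ=5.945202°, h=1315.418 m
→ ECEF (a=6378388.000, f=1/297.0): X=5978926.6484, Y=622629.6447, Z=-2129483.2509
→ Helmert 7p (PV): X=5978926.0629, Y=622499.1283, Z=-2130126.1796
→ Helmert 7p (PV): X=5978469.6673, Y=622922.7060, Z=-2130755.3801

X=5978469.667 m, Y=622922.706 m, Z=-2130755.380 m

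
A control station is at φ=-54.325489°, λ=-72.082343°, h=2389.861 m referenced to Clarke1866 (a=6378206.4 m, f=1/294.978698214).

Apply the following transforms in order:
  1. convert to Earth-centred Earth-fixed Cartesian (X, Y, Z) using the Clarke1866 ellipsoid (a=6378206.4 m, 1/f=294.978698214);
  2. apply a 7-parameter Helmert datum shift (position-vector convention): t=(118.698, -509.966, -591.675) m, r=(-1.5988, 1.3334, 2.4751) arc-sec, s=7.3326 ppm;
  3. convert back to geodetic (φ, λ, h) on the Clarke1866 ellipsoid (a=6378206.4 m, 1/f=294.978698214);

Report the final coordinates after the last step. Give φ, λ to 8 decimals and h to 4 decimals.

φ=-54.32447229°, λ=-72.08300721°, h=3221.3506 m

start: φ=-54.325489°, λ=-72.082343°, h=2389.861 m
→ ECEF (a=6378206.400, f=1/294.978698214): X=1147340.3024, Y=-3548494.6720, Z=-5159694.4222
→ Helmert 7p (PV): X=1147476.6392, Y=-3549056.8841, Z=-5160303.8430
→ geod (Bowring, a=6378206.400): φ=-54.32447229°, λ=-72.08300721°, h=3221.3506 m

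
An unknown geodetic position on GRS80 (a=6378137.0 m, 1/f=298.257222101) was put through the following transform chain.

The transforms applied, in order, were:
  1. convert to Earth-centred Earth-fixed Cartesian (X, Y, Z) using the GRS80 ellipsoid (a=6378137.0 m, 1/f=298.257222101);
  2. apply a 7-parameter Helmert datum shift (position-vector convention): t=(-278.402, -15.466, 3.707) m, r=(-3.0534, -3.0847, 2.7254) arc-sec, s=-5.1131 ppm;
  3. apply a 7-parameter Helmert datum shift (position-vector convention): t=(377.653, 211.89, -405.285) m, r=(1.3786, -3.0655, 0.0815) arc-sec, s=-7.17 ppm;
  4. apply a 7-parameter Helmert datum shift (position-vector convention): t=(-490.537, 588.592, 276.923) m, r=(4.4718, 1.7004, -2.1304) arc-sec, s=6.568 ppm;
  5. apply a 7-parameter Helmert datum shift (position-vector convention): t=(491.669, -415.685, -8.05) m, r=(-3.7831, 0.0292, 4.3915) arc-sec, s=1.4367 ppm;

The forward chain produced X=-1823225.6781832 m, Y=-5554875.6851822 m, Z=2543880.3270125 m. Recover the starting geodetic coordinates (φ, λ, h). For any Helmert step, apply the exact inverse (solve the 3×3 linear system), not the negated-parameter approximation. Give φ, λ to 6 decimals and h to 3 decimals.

φ=23.655584°, λ=-108.171580°, h=1614.017 m

start: X=-1823225.6782, Y=-5554875.6852, Z=2543880.3270 m
→ Helmert⁻¹: X=-1823833.3449, Y=-5554459.8451, Z=2543782.5897
→ Helmert⁻¹: X=-1823294.4267, Y=-5554975.6387, Z=2543594.3616
→ Helmert⁻¹: X=-1823649.5404, Y=-5555209.6354, Z=2544082.1192
→ Helmert⁻¹: X=-1823415.8173, Y=-5555236.1410, Z=2544036.4539
→ geod (Bowring, a=6378137.000): φ=23.65558400°, λ=-108.17158000°, h=1614.0170 m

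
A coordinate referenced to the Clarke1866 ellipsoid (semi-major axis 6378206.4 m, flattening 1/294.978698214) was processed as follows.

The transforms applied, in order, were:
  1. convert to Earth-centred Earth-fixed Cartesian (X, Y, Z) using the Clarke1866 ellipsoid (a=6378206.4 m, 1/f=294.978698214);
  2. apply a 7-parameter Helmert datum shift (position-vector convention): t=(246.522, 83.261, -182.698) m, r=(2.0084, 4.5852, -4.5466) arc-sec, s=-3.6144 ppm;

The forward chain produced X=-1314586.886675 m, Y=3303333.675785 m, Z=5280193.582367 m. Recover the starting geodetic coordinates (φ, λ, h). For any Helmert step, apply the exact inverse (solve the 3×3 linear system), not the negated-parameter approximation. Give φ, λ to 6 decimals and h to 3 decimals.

start: X=-1314586.8867, Y=3303333.6758, Z=5280193.5824 m
→ Helmert⁻¹: X=-1315028.3539, Y=3303284.7821, Z=5280333.9691
→ geod (Bowring, a=6378206.400): φ=56.22634300°, λ=111.70736200°, h=2455.9900 m

φ=56.226343°, λ=111.707362°, h=2455.990 m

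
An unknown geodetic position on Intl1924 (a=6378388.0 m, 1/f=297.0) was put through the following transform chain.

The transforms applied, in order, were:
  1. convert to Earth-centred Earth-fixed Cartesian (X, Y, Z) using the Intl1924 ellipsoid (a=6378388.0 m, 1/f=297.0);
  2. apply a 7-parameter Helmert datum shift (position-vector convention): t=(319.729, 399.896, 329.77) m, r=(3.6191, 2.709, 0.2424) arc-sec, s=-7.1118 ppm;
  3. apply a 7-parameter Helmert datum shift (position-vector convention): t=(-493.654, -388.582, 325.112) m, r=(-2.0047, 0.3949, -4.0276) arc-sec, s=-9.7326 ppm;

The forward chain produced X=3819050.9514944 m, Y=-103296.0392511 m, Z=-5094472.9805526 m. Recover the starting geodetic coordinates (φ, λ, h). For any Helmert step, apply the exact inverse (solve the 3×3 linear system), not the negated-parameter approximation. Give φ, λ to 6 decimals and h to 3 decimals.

φ=-53.319651°, λ=-1.548948°, h=3965.894 m

start: X=3819050.9515, Y=-103296.0393, Z=-5094472.9806 m
→ Helmert⁻¹: X=3819593.5412, Y=-102784.3590, Z=-5094841.3649
→ Helmert⁻¹: X=3819367.7707, Y=-103278.8764, Z=-5095155.3968
→ geod (Bowring, a=6378388.000): φ=-53.31965100°, λ=-1.54894800°, h=3965.8940 m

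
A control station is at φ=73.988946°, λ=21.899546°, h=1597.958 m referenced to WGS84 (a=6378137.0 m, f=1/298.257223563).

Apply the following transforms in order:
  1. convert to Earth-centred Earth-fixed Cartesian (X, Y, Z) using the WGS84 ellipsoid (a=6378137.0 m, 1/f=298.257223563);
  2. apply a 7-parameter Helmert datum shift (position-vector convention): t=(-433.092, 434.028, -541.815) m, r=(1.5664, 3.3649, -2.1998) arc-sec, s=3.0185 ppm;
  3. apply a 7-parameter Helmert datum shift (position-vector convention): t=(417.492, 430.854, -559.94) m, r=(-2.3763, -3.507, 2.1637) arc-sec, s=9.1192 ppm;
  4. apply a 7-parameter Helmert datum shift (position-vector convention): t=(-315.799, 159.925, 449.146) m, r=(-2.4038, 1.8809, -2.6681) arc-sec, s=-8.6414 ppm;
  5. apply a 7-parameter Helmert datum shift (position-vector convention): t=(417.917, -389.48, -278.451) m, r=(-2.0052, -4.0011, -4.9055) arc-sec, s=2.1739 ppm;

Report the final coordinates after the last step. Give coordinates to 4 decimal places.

X=1637821.3306 m, Y=659096.7381 m, Z=6109239.3564 m

start: φ=73.988946°, λ=21.899546°, h=1597.958 m
→ ECEF (a=6378137.000, f=1/298.257223563): X=1637768.2113, Y=658363.5252, Z=6110134.4988
→ Helmert 7p (PV): X=1637446.7623, Y=658735.6724, Z=6109589.4092
→ Helmert 7p (PV): X=1637768.3976, Y=659260.0974, Z=6109105.4354
→ Helmert 7p (PV): X=1637502.6813, Y=659464.3352, Z=6109479.1728
→ Helmert 7p (PV): X=1637821.3306, Y=659096.7381, Z=6109239.3564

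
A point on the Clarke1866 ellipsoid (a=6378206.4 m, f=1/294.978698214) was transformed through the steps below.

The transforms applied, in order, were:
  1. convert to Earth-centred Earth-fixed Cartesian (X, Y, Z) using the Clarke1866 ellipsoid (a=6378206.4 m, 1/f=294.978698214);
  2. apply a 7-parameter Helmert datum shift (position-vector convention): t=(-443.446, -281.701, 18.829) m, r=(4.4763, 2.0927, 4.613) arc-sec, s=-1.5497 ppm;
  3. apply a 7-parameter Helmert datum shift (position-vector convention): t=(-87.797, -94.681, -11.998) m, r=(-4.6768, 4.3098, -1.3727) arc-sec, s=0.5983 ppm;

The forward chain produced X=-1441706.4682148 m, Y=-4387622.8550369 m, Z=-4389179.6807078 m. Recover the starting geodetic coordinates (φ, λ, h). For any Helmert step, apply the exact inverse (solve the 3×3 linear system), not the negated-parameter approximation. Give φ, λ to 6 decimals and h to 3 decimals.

φ=-43.740340°, λ=-108.184247°, h=3108.403 m

start: X=-1441706.4682, Y=-4387622.8550, Z=-4389179.6807 m
→ Helmert⁻¹: X=-1441496.8980, Y=-4387435.6204, Z=-4389294.6557
→ Helmert⁻¹: X=-1441109.2712, Y=-4387223.7425, Z=-4389239.6976
→ geod (Bowring, a=6378206.400): φ=-43.74034000°, λ=-108.18424700°, h=3108.4030 m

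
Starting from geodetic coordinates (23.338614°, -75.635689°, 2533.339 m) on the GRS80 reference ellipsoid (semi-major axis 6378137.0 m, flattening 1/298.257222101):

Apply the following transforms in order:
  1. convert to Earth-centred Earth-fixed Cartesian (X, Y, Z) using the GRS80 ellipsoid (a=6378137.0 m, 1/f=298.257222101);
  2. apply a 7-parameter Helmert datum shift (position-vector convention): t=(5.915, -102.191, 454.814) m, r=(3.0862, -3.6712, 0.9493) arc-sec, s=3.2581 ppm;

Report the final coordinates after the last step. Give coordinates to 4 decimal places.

start: φ=23.338614°, λ=-75.635689°, h=2533.339 m
→ ECEF (a=6378137.000, f=1/298.257222101): X=1454203.8347, Y=-5678431.6735, Z=2512198.6361
→ Helmert 7p (PV): X=1454195.9083, Y=-5678583.2611, Z=2512602.5550

X=1454195.9083 m, Y=-5678583.2611 m, Z=2512602.5550 m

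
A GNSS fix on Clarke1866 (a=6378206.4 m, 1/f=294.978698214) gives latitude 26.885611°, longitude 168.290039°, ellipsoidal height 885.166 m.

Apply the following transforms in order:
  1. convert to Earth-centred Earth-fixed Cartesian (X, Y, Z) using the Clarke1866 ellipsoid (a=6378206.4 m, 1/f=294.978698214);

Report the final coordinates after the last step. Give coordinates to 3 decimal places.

start: φ=26.885611°, λ=168.290039°, h=885.166 m
→ ECEF (a=6378206.400, f=1/294.978698214): X=-5575027.6678, Y=1155543.5616, Z=2867155.5799

X=-5575027.668 m, Y=1155543.562 m, Z=2867155.580 m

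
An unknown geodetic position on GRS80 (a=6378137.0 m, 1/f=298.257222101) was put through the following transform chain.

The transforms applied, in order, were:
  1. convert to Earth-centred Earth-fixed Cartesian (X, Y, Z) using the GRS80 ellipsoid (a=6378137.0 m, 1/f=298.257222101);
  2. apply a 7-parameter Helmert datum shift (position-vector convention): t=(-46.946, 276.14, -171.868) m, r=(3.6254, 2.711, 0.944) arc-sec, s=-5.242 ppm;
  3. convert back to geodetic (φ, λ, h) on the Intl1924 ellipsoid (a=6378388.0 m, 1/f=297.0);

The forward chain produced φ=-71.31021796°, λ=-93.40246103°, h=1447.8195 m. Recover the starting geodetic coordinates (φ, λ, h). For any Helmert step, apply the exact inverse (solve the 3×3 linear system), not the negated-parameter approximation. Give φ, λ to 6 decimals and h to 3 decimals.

start: φ=-71.310218°, λ=-93.402461°, h=1447.819 m
→ ECEF (a=6378388.000, f=1/297.0): X=-121699.9931, Y=-2046958.7719, Z=-6020975.7713
→ Helmert⁻¹: X=-121583.9216, Y=-2047350.9113, Z=-6020801.0774
→ geod (Bowring, a=6378137.000): φ=-71.30595400°, λ=-93.39857400°, h=1574.6290 m

φ=-71.305954°, λ=-93.398574°, h=1574.629 m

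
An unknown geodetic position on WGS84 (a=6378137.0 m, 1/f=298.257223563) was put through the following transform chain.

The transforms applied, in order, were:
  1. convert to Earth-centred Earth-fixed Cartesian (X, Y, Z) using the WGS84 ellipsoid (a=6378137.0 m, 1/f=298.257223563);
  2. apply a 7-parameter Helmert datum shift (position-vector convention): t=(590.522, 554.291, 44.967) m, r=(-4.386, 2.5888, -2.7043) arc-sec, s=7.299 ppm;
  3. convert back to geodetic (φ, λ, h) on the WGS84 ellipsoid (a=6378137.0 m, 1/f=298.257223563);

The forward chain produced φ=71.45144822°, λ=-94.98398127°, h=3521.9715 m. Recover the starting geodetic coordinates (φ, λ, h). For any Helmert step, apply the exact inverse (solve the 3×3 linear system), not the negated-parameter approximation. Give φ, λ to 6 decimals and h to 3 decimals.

φ=71.444926°, λ=-95.000230°, h=3624.638 m

start: φ=71.451448°, λ=-94.983981°, h=3521.972 m
→ ECEF (a=6378137.000, f=1/298.257223563): X=-176898.4791, Y=-2028490.5911, Z=6027832.2737
→ Helmert⁻¹: X=-177536.7545, Y=-2029160.5724, Z=6027697.9341
→ geod (Bowring, a=6378137.000): φ=71.44492600°, λ=-95.00023000°, h=3624.6380 m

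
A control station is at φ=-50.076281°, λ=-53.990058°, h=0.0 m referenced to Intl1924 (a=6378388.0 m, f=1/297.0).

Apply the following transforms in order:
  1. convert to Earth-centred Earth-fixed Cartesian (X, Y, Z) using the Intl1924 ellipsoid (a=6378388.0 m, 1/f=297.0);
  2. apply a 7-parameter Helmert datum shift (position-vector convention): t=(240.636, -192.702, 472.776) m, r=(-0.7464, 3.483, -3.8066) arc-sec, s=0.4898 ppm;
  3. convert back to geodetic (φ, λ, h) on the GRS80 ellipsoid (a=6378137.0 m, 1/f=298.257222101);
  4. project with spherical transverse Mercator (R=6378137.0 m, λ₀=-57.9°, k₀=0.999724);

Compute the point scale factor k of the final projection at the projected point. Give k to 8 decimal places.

1.00068235

start: φ=-50.076281°, λ=-53.990058°, h=0.000 m
→ ECEF (a=6378388.000, f=1/297.0): X=2411410.1364, Y=-3317810.4903, Z=-4868332.1677
→ Helmert 7p (PV): X=2411508.5166, Y=-3318066.9366, Z=-4867890.4894
→ geod (Bowring, a=6378137.000): φ=-50.07109458°, λ=-53.99105241°, h=28.8914 m
→ into tm (λ₀=-57.9°): φ=-50.07109458°, λ−λ₀=3.90894759°
scale k = 1.00068235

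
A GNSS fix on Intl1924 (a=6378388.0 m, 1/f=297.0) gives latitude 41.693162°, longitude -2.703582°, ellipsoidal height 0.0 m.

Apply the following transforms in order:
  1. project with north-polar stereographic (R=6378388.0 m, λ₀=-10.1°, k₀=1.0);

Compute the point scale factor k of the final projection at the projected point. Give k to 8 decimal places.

1.20109931

start: φ=41.693162°, λ=-2.703582°, h=0.000 m
→ into stereo (λ₀=-10.1°): φ=41.69316200°, λ−λ₀=7.39641800°
scale k = 1.20109931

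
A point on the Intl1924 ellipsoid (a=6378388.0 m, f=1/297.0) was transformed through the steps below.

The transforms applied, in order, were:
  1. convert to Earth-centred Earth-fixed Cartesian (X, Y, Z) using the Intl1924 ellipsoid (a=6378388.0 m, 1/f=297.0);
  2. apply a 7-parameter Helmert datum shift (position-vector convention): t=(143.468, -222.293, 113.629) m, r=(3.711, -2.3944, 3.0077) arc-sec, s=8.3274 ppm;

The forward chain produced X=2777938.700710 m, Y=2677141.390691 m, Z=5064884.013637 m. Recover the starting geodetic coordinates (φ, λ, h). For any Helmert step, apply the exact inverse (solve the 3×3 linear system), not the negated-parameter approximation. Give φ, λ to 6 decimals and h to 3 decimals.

φ=52.886939°, λ=43.944815°, h=1988.178 m

start: X=2777938.7007, Y=2677141.3907, Z=5064884.0136 m
→ Helmert⁻¹: X=2777869.9345, Y=2677392.0025, Z=5064647.7919
→ geod (Bowring, a=6378388.000): φ=52.88693900°, λ=43.94481500°, h=1988.1780 m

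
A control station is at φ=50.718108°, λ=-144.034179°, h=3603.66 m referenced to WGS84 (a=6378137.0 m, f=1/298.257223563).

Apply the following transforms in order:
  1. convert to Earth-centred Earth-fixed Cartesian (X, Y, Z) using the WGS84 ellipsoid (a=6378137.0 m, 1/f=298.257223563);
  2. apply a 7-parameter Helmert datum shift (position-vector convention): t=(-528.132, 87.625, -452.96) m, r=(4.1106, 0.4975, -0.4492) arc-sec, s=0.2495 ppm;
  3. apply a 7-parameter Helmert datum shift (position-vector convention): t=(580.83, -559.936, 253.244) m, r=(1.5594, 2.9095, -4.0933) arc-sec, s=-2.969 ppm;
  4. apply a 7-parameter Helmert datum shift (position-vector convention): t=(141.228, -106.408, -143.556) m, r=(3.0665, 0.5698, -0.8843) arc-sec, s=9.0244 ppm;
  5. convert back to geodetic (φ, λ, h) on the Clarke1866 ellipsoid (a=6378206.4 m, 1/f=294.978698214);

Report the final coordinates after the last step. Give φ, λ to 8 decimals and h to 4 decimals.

φ=50.71644762°, λ=-144.02427368°, h=3566.7214 m

start: φ=50.718108°, λ=-144.034179°, h=3603.660 m
→ ECEF (a=6378137.000, f=1/298.257223563): X=-3276832.9872, Y=-2377773.2250, Z=4916539.1195
→ Helmert 7p (PV): X=-3277355.2566, Y=-2377777.0375, Z=4916047.9037
→ Helmert 7p (PV): X=-3276742.5389, Y=-2378302.0415, Z=4916314.8047
→ Helmert 7p (PV): X=-3276627.4966, Y=-2378488.9546, Z=4916189.3094
→ geod (Bowring, a=6378206.400): φ=50.71644762°, λ=-144.02427368°, h=3566.7214 m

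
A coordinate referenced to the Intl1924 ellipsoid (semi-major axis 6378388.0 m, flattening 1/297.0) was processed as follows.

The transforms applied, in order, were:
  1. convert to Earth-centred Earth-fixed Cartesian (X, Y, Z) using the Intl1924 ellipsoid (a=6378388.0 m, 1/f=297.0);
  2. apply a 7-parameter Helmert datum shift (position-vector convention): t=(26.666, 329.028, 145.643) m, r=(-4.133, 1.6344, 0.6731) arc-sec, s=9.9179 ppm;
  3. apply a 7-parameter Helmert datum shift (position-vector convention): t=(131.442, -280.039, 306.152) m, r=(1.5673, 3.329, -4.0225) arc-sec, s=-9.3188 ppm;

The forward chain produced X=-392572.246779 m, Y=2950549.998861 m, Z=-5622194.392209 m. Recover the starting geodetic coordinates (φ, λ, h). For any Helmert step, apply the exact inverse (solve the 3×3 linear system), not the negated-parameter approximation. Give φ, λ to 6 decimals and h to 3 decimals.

start: X=-392572.2468, Y=2950549.9989, Z=-5622194.3922 m
→ Helmert⁻¹: X=-392674.1485, Y=2950807.1554, Z=-5622581.6989
→ Helmert⁻¹: X=-392642.7388, Y=2950562.8088, Z=-5622615.5665
→ geod (Bowring, a=6378388.000): φ=-62.26306900°, λ=97.58003500°, h=307.1860 m

φ=-62.263069°, λ=97.580035°, h=307.186 m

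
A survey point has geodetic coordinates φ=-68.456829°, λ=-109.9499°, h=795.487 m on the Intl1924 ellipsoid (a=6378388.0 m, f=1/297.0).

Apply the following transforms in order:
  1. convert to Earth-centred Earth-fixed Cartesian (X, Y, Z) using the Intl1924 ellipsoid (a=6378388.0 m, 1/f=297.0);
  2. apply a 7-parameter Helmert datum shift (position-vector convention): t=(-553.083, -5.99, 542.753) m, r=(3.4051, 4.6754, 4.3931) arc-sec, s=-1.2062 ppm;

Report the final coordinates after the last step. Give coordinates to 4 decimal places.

X=-802213.2812 m, Y=-2208236.0866 m, Z=-5910337.5473 m

start: φ=-68.456829°, λ=-109.949900°, h=795.487 m
→ ECEF (a=6378388.000, f=1/297.0): X=-801574.2171, Y=-2208313.2669, Z=-5910869.1436
→ Helmert 7p (PV): X=-802213.2812, Y=-2208236.0866, Z=-5910337.5473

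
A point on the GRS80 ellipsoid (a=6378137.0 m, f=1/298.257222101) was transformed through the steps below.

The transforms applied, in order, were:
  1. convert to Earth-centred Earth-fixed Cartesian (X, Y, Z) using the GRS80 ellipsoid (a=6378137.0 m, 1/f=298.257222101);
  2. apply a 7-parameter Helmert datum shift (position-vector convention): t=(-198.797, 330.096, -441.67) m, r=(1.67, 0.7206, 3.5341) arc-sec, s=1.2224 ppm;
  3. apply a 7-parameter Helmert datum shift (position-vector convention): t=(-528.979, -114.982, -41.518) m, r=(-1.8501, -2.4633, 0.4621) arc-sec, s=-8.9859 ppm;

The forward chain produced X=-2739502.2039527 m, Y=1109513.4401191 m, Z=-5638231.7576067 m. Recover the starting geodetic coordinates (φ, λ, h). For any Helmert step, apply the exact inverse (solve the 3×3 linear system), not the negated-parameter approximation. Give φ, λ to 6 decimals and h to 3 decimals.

start: X=-2739502.2040, Y=1109513.4401, Z=-5638231.7576 m
→ Helmert⁻¹: X=-2739062.6849, Y=1109695.1016, Z=-5638198.2398
→ Helmert⁻¹: X=-2738821.8364, Y=1109364.9304, Z=-5637768.2283
→ geod (Bowring, a=6378137.000): φ=-62.49710600°, λ=157.94949900°, h=3896.0450 m

φ=-62.497106°, λ=157.949499°, h=3896.045 m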